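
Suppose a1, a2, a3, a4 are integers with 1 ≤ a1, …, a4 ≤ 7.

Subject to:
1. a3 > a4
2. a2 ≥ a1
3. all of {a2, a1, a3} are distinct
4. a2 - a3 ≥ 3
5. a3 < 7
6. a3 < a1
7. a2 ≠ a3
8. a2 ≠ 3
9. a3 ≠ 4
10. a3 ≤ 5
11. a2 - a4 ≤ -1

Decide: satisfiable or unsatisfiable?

Unsatisfiable

Constraints 1, 2, 6, and 11 give a2 < a4, a4 < a3, a3 < a1, a1 ≤ a2. Chaining: a2 < a4 < a3 < a1 ≤ a2, which forces a2 < a2 — impossible.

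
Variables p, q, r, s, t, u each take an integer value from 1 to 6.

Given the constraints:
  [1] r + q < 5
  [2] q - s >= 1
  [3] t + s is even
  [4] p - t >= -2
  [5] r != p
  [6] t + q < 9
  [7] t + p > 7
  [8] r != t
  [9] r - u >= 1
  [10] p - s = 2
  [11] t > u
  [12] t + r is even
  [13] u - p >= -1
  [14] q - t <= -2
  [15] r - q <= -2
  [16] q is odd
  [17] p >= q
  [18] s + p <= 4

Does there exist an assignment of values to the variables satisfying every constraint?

Constraints 4, 9, 13, 14, and 15 give u − p ≥ -1, p − t ≥ -2, t − q ≥ 2, q − r ≥ 2, r − u ≥ 1.
Adding all 5 inequalities: the left sides telescope to 0, and the right sides sum to (-1) + (-2) + 2 + 2 + 1 = 2. So 0 ≥ 2, which is false.

Unsatisfiable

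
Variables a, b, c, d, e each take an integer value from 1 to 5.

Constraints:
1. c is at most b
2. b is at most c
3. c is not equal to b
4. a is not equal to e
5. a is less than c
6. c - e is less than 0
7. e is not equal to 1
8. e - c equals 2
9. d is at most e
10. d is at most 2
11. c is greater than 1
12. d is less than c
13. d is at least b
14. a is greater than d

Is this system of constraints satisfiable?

Unsatisfiable

Constraints 1, 5, 13, and 14 give b ≤ d, d < a, a < c, c ≤ b. Chaining: b ≤ d < a < c ≤ b, which forces b < b — impossible.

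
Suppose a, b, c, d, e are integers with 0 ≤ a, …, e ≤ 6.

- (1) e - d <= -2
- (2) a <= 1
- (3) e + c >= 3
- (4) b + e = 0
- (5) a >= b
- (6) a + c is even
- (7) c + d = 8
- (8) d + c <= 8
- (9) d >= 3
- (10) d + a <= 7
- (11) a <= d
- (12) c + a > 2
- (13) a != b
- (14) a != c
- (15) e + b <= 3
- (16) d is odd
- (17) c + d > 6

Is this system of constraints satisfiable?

Satisfiable

Try a = 1, b = 0, c = 3, d = 5, e = 0.
Check constraint 1: e - d = -5; constraint 3: e + c = 3; constraint 4: b + e = 0. The remaining constraints are straightforward to verify.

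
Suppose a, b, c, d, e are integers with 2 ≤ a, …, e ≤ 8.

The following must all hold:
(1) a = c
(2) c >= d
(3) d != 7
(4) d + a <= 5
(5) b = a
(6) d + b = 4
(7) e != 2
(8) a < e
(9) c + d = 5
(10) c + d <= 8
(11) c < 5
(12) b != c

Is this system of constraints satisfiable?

Unsatisfiable

From constraints 1 and 5, b = a = c, so b = c. But constraint 12 says b ≠ c. Contradiction.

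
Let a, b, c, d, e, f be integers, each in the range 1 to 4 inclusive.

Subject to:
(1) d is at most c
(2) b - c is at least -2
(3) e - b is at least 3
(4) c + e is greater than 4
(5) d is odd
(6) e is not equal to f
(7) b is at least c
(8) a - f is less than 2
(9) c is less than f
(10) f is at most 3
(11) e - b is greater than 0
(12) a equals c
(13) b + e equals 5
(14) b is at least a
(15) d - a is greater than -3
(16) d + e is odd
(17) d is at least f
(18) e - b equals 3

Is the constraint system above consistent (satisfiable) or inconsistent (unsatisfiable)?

Unsatisfiable

Constraints 1, 9, and 17 give c < f, f ≤ d, d ≤ c. Chaining: c < f ≤ d ≤ c, which forces c < c — impossible.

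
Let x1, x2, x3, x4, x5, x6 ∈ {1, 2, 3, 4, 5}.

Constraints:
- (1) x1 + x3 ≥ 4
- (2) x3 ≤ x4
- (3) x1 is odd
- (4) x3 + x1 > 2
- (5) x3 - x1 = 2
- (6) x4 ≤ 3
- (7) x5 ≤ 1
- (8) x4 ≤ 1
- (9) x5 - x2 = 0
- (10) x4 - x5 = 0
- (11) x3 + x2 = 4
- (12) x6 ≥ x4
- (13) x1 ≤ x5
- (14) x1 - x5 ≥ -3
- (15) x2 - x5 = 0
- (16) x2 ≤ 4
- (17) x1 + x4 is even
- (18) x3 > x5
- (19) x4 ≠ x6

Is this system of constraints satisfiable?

Unsatisfiable

From constraints 7 and 13: x1 ≤ x5 ≤ 1. From constraints 2 and 8: x3 ≤ x4 ≤ 1. Hence x1 + x3 ≤ 2. But constraint 1 requires x1 + x3 ≥ 4, and 4 > 2. Contradiction.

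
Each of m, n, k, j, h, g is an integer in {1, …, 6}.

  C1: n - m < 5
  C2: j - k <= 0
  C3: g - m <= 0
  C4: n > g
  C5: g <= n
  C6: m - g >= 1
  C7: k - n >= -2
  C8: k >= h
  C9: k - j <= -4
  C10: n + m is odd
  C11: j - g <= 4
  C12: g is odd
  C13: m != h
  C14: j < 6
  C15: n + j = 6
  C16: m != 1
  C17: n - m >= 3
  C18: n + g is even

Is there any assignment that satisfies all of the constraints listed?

Unsatisfiable

Constraints 6, 7, 9, 11, and 17 give g − j ≥ -4, j − k ≥ 4, k − n ≥ -2, n − m ≥ 3, m − g ≥ 1.
Adding all 5 inequalities: the left sides telescope to 0, and the right sides sum to (-4) + 4 + (-2) + 3 + 1 = 2. So 0 ≥ 2, which is false.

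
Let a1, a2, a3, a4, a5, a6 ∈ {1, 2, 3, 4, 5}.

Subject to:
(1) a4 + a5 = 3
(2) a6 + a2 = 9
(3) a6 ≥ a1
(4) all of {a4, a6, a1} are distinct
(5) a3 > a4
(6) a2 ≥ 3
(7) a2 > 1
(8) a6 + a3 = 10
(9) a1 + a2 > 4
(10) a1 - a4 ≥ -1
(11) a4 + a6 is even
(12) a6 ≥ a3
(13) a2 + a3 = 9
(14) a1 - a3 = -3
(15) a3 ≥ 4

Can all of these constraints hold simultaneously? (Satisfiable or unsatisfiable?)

Satisfiable

Setting (a1, a2, a3, a4, a5, a6) = (2, 4, 5, 1, 2, 5) satisfies everything: constraint 1: a4 + a5 = 3; constraint 2: a6 + a2 = 9, and the others follow.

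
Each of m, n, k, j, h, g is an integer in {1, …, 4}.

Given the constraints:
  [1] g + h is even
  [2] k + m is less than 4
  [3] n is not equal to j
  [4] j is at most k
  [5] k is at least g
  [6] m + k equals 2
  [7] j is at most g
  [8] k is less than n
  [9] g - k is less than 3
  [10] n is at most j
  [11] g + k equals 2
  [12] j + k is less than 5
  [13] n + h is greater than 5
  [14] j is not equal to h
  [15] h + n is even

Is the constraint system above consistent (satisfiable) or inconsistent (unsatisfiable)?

Constraints 5, 7, 8, and 10 give j ≤ g, g ≤ k, k < n, n ≤ j. Chaining: j ≤ g ≤ k < n ≤ j, which forces j < j — impossible.

Unsatisfiable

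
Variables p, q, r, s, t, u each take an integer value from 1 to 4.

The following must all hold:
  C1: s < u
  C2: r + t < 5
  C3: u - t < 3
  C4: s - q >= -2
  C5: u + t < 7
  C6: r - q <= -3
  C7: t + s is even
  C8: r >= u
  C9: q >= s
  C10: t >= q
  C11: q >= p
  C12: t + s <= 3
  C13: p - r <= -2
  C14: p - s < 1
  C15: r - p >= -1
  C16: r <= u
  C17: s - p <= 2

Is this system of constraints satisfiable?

Constraints 4, 6, 13, and 17 give r − p ≥ 2, p − s ≥ -2, s − q ≥ -2, q − r ≥ 3.
Adding all 4 inequalities: the left sides telescope to 0, and the right sides sum to 2 + (-2) + (-2) + 3 = 1. So 0 ≥ 1, which is false.

Unsatisfiable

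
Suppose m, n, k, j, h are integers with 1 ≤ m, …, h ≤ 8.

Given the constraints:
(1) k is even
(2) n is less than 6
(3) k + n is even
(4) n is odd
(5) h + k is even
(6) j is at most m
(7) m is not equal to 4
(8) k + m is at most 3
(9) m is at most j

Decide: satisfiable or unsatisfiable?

Unsatisfiable

Constraint 1 makes k even and constraint 4 makes n odd, so k + n must be odd. Constraint 3 says k + n is even — contradiction.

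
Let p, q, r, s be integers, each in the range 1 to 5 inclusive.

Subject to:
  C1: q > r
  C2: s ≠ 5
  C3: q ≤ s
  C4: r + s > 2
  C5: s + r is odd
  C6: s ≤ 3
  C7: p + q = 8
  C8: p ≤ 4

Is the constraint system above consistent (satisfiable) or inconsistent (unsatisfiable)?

Unsatisfiable

From constraint 8: p ≤ 4. From constraints 3 and 6: q ≤ s ≤ 3. Hence p + q ≤ 7. But constraint 7 requires p + q = 8, and 8 > 7. Contradiction.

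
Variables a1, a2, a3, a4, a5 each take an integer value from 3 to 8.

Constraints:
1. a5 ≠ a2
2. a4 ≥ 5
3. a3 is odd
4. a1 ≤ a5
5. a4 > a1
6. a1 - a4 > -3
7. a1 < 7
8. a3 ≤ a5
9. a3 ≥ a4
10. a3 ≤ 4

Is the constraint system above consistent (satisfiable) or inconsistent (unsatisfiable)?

Unsatisfiable

From constraint 2: a4 ≥ 5. From constraints 9 and 10: a4 ≤ a3 and a3 ≤ 4, so a4 ≤ 4. But 4 < 5, so no value of a4 works.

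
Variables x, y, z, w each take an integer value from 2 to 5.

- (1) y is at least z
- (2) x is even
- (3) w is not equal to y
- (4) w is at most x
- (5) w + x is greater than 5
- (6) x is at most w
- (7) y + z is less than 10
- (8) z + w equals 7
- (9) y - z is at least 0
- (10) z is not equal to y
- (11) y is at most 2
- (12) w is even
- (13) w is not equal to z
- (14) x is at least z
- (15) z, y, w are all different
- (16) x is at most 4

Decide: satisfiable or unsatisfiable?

From constraints 1 and 11: z ≤ y ≤ 2. From constraints 4 and 16: w ≤ x ≤ 4. Hence z + w ≤ 6. But constraint 8 requires z + w = 7, and 7 > 6. Contradiction.

Unsatisfiable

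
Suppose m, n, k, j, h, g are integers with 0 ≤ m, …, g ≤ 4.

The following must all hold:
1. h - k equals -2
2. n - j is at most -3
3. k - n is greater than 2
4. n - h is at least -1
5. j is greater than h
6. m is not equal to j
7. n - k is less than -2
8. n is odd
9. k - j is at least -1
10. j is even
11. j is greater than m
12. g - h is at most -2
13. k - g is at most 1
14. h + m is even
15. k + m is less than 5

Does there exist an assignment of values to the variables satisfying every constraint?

Constraints 2, 4, 9, 12, and 13 give k − j ≥ -1, j − n ≥ 3, n − h ≥ -1, h − g ≥ 2, g − k ≥ -1.
Adding all 5 inequalities: the left sides telescope to 0, and the right sides sum to (-1) + 3 + (-1) + 2 + (-1) = 2. So 0 ≥ 2, which is false.

Unsatisfiable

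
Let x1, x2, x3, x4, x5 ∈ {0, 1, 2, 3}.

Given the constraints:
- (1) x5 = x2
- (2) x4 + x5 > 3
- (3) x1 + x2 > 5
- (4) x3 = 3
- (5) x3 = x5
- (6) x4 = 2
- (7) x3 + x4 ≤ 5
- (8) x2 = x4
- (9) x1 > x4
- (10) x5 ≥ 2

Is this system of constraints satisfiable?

Constraint 4 fixes x3 = 3 and constraint 6 fixes x4 = 2. Constraints 1, 5, and 8 give x3 = x5 = x2 = x4, so x3 = x4. But 3 ≠ 2 — contradiction.

Unsatisfiable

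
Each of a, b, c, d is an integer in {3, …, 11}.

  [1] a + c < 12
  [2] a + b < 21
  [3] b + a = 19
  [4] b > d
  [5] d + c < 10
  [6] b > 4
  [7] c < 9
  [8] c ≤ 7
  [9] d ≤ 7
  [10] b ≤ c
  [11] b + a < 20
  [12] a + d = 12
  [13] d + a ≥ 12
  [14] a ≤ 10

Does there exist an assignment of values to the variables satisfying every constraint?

From constraints 8 and 10: b ≤ c ≤ 7. From constraint 14: a ≤ 10. Hence b + a ≤ 17. But constraint 3 requires b + a = 19, and 19 > 17. Contradiction.

Unsatisfiable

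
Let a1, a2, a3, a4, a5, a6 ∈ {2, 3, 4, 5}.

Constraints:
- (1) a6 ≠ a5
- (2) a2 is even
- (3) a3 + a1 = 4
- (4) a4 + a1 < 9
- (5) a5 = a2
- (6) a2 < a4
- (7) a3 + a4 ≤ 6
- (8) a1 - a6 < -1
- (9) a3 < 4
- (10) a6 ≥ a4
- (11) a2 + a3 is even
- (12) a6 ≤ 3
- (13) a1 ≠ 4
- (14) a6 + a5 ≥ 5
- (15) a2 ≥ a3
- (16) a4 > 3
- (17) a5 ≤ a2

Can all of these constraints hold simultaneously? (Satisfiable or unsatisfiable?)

Unsatisfiable

From constraint 16: a4 ≥ 4. From constraints 10 and 12: a4 ≤ a6 and a6 ≤ 3, so a4 ≤ 3. But 3 < 4, so no value of a4 works.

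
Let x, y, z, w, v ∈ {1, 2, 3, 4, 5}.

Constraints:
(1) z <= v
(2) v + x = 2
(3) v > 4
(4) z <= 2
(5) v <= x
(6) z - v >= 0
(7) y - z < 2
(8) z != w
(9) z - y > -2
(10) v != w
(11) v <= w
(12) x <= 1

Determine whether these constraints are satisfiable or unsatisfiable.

From constraint 3: v ≥ 5. From constraints 5 and 12: v ≤ x and x ≤ 1, so v ≤ 1. But 1 < 5, so no value of v works.

Unsatisfiable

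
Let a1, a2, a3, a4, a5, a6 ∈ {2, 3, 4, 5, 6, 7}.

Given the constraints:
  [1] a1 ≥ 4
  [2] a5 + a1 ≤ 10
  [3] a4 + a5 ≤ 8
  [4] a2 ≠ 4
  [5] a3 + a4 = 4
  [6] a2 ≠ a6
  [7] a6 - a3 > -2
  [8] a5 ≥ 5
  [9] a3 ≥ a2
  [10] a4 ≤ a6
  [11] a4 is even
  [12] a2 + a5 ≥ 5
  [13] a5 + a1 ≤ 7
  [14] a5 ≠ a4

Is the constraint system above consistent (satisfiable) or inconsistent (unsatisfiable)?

From constraint 8: a5 ≥ 5. From constraint 1: a1 ≥ 4. Hence a5 + a1 ≥ 9. But constraint 13 requires a5 + a1 ≤ 7, and 7 < 9. Contradiction.

Unsatisfiable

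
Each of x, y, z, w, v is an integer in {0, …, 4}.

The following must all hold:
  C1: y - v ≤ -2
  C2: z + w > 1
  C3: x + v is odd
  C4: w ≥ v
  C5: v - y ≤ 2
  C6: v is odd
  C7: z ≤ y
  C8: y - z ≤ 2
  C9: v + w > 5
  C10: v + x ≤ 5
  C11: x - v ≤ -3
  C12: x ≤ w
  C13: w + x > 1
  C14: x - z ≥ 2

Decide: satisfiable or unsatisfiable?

Unsatisfiable

Constraints 5, 8, 11, and 14 give x − z ≥ 2, z − y ≥ -2, y − v ≥ -2, v − x ≥ 3.
Adding all 4 inequalities: the left sides telescope to 0, and the right sides sum to 2 + (-2) + (-2) + 3 = 1. So 0 ≥ 1, which is false.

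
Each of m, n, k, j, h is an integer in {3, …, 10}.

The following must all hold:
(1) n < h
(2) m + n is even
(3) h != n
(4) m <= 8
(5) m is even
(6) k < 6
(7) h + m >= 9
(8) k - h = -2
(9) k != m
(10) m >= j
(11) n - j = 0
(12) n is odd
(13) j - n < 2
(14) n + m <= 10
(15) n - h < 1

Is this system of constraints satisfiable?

Unsatisfiable

Constraint 5 makes m even and constraint 12 makes n odd, so m + n must be odd. Constraint 2 says m + n is even — contradiction.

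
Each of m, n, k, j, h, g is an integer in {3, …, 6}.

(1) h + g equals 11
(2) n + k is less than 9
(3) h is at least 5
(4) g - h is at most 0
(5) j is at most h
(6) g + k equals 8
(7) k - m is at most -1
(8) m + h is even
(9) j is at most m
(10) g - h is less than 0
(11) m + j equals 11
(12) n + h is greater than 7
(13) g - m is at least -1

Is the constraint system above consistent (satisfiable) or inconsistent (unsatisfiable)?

Satisfiable

The assignment m = 6, n = 3, k = 3, j = 5, h = 6, g = 5 works:
  constraint 1 holds since h + g = 11.
  constraint 2 holds since n + k = 6.
The rest check out directly.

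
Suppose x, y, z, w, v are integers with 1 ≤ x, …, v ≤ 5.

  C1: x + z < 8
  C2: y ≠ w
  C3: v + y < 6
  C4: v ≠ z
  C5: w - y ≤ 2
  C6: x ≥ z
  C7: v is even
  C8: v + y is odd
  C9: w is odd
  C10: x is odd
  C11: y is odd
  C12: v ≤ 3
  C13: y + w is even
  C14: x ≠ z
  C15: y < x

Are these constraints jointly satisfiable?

Satisfiable

Try x = 5, y = 1, z = 1, w = 3, v = 2.
Check constraint 1: x + z = 6; constraint 3: v + y = 3. The remaining constraints are straightforward to verify.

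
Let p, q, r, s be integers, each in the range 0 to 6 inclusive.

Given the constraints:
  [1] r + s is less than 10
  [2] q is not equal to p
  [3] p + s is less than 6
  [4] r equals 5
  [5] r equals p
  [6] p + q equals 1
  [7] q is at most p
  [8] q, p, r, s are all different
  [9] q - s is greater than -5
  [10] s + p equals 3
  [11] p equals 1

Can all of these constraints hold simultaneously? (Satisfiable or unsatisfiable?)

Unsatisfiable

Constraint 4 fixes r = 5 and constraint 11 fixes p = 1, but constraint 5 requires r = p. Since 5 ≠ 1, contradiction.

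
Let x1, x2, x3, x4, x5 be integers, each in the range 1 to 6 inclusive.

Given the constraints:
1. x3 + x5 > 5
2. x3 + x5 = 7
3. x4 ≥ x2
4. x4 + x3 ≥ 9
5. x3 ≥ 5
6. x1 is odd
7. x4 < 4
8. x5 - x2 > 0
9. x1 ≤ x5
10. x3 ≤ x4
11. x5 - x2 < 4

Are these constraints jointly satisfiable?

Unsatisfiable

From constraints 5 and 10: x4 ≥ x3 and x3 ≥ 5, so x4 ≥ 5. From constraint 7: x4 ≤ 3. But 3 < 5, so no value of x4 works.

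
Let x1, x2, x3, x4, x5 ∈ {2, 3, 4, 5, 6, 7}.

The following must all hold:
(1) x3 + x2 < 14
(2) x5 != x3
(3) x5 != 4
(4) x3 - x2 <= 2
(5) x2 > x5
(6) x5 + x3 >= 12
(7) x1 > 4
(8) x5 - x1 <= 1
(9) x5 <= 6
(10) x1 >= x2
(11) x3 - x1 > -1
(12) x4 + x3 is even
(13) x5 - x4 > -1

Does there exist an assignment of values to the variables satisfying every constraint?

Try x1 = 6, x2 = 6, x3 = 7, x4 = 5, x5 = 5.
Check constraint 1: x3 + x2 = 13; constraint 4: x3 - x2 = 1. The remaining constraints are straightforward to verify.

Satisfiable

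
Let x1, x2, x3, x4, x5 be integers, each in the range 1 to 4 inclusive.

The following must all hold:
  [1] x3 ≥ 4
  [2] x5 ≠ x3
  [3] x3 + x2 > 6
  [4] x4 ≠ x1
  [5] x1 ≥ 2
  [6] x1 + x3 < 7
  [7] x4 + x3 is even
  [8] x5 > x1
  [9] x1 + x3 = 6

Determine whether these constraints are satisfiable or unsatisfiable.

The assignment x1 = 2, x2 = 4, x3 = 4, x4 = 4, x5 = 3 works:
  constraint 3 holds since x3 + x2 = 8.
  constraint 6 holds since x1 + x3 = 6.
The rest check out directly.

Satisfiable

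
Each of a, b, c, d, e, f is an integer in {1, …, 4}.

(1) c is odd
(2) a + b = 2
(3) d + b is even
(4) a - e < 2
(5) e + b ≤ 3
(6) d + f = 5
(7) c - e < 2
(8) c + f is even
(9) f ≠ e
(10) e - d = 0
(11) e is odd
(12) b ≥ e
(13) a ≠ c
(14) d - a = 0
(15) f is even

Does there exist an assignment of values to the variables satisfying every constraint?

Unsatisfiable

Constraint 1 makes c odd and constraint 15 makes f even, so c + f must be odd. Constraint 8 says c + f is even — contradiction.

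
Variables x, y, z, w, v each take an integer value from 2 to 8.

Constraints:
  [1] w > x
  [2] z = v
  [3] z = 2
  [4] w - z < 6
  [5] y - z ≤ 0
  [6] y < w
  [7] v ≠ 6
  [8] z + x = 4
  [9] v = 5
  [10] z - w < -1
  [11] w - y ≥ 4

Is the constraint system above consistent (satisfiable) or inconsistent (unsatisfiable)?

Unsatisfiable

Constraint 3 fixes z = 2 and constraint 9 fixes v = 5, but constraint 2 requires z = v. Since 2 ≠ 5, contradiction.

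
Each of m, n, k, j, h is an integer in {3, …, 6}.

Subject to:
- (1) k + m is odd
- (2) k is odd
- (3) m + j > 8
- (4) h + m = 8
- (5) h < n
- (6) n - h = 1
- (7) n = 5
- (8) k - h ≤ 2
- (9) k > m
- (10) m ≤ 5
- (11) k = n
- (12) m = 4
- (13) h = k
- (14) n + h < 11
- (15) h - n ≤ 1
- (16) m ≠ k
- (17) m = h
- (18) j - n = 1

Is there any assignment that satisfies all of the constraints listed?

Constraint 12 fixes m = 4 and constraint 7 fixes n = 5. Constraints 11, 13, and 17 give m = h = k = n, so m = n. But 4 ≠ 5 — contradiction.

Unsatisfiable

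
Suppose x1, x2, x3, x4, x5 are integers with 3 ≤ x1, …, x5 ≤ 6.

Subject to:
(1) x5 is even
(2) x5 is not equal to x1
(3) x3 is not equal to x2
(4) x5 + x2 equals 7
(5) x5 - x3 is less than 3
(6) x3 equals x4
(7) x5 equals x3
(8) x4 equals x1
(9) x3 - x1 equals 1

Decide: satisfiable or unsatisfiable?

Unsatisfiable

From constraints 6, 7, and 8, x5 = x3 = x4 = x1, so x5 = x1. But constraint 2 says x5 ≠ x1. Contradiction.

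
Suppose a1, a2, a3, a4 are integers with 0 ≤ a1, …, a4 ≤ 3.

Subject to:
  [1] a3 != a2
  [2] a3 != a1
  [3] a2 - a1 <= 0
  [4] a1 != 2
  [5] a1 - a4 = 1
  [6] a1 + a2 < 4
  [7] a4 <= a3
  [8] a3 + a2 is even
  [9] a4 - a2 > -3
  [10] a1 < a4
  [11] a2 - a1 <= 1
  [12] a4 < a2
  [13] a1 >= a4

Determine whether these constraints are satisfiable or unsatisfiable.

Unsatisfiable

Constraints 3, 10, and 12 give a2 ≤ a1, a1 < a4, a4 < a2. Chaining: a2 ≤ a1 < a4 < a2, which forces a2 < a2 — impossible.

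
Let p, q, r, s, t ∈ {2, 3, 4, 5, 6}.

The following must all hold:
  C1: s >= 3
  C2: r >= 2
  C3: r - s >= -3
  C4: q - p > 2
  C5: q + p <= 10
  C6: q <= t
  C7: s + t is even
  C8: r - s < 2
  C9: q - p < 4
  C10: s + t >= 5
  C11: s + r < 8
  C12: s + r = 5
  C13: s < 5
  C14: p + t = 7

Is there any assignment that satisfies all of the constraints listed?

Satisfiable

Take p = 2, q = 5, r = 2, s = 3, t = 5. Then constraint 3: r - s = -1; constraint 4: q - p = 3; constraint 5: q + p = 7, and every other listed constraint is also met.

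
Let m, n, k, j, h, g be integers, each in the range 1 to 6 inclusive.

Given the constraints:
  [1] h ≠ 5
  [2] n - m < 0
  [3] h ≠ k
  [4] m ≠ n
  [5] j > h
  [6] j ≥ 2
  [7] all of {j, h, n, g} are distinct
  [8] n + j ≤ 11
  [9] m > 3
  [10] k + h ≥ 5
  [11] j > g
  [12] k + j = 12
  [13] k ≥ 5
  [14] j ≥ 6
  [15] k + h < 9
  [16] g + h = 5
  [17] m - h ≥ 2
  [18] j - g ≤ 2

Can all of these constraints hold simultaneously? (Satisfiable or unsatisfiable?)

Satisfiable

Take m = 5, n = 2, k = 6, j = 6, h = 1, g = 4. Then constraint 2: n - m = -3; constraint 8: n + j = 8; constraint 10: k + h = 7, and every other listed constraint is also met.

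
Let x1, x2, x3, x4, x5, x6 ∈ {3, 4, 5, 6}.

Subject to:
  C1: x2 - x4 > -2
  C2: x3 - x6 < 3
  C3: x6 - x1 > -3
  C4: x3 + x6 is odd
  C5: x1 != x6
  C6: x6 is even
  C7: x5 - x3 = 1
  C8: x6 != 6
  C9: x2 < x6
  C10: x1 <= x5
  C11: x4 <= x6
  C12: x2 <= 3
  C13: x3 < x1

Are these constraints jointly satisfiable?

Try x1 = 6, x2 = 3, x3 = 5, x4 = 3, x5 = 6, x6 = 4.
Check constraint 1: x2 - x4 = 0; constraint 2: x3 - x6 = 1; constraint 3: x6 - x1 = -2. The remaining constraints are straightforward to verify.

Satisfiable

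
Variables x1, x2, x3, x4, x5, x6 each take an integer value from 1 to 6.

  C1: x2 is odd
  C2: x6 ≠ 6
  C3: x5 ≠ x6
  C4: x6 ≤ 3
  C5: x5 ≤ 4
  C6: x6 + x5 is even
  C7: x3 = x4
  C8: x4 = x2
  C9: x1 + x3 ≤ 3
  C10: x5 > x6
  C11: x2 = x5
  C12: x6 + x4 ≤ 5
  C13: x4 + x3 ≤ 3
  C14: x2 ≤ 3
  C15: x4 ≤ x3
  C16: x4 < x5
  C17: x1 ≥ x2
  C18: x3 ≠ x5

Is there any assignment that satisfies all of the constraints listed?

From constraints 7, 8, and 11, x3 = x4 = x2 = x5, so x3 = x5. But constraint 18 says x3 ≠ x5. Contradiction.

Unsatisfiable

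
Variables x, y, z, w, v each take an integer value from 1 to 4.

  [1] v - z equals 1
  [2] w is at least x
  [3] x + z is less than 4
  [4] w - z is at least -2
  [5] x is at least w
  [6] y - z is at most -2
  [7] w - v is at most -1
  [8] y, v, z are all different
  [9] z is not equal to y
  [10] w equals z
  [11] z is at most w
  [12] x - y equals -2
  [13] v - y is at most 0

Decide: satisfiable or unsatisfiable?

Unsatisfiable

Constraints 4, 6, 7, and 13 give v − w ≥ 1, w − z ≥ -2, z − y ≥ 2, y − v ≥ 0.
Adding all 4 inequalities: the left sides telescope to 0, and the right sides sum to 1 + (-2) + 2 + 0 = 1. So 0 ≥ 1, which is false.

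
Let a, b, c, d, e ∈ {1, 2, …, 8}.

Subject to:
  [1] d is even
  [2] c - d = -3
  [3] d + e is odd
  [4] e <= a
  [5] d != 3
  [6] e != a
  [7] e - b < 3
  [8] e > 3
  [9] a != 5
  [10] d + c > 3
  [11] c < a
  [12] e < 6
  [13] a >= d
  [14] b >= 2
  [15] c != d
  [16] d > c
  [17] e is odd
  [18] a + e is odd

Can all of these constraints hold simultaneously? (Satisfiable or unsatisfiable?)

Take a = 8, b = 5, c = 1, d = 4, e = 5. Then constraint 2: c - d = -3; constraint 7: e - b = 0; constraint 10: d + c = 5, and every other listed constraint is also met.

Satisfiable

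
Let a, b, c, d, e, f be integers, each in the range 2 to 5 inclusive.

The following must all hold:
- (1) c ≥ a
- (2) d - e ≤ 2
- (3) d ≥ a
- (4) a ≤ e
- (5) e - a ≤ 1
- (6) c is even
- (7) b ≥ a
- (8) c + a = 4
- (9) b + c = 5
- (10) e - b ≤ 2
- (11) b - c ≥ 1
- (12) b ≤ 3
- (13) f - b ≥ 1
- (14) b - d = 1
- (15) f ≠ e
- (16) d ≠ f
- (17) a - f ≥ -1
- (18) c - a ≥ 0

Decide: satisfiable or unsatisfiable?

Unsatisfiable

Constraints 11, 13, 17, and 18 give f − b ≥ 1, b − c ≥ 1, c − a ≥ 0, a − f ≥ -1.
Adding all 4 inequalities: the left sides telescope to 0, and the right sides sum to 1 + 1 + 0 + (-1) = 1. So 0 ≥ 1, which is false.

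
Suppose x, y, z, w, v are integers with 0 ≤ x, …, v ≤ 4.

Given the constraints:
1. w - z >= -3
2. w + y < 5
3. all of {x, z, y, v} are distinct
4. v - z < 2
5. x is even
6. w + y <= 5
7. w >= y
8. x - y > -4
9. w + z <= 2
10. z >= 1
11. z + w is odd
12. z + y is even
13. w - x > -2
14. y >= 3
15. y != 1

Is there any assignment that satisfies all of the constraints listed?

From constraints 7 and 14: w ≥ y ≥ 3. From constraint 10: z ≥ 1. Hence w + z ≥ 4. But constraint 9 requires w + z ≤ 2, and 2 < 4. Contradiction.

Unsatisfiable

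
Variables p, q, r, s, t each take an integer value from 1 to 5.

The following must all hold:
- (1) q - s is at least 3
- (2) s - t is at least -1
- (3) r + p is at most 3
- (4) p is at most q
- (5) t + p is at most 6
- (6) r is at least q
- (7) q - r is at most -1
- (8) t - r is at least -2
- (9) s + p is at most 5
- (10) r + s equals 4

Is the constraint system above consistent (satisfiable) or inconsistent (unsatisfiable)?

Constraints 1, 2, 7, and 8 give t − r ≥ -2, r − q ≥ 1, q − s ≥ 3, s − t ≥ -1.
Adding all 4 inequalities: the left sides telescope to 0, and the right sides sum to (-2) + 1 + 3 + (-1) = 1. So 0 ≥ 1, which is false.

Unsatisfiable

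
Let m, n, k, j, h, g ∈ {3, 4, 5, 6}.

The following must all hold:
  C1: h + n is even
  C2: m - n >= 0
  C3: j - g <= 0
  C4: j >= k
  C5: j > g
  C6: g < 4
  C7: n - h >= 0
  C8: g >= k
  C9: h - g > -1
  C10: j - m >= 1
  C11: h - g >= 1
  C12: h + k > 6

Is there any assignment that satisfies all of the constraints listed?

Constraints 2, 3, 7, 10, and 11 give h − g ≥ 1, g − j ≥ 0, j − m ≥ 1, m − n ≥ 0, n − h ≥ 0.
Adding all 5 inequalities: the left sides telescope to 0, and the right sides sum to 1 + 0 + 1 + 0 + 0 = 2. So 0 ≥ 2, which is false.

Unsatisfiable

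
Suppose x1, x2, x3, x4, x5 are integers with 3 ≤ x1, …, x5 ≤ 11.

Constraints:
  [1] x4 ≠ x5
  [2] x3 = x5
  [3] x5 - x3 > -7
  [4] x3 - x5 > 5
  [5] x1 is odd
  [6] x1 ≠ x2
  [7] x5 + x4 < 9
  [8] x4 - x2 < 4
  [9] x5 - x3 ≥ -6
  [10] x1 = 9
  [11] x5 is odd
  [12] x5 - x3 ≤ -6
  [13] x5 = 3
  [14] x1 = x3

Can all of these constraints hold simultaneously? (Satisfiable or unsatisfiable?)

Constraint 10 fixes x1 = 9 and constraint 13 fixes x5 = 3. Constraints 2 and 14 give x1 = x3 = x5, so x1 = x5. But 9 ≠ 3 — contradiction.

Unsatisfiable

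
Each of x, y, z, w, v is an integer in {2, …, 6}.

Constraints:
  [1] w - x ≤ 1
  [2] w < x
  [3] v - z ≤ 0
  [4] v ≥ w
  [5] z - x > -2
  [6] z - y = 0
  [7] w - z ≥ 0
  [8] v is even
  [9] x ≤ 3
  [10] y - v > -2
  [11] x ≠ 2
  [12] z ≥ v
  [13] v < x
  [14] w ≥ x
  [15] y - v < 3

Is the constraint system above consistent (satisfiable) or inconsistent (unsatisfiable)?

Unsatisfiable

Constraints 4, 13, and 14 give w ≤ v, v < x, x ≤ w. Chaining: w ≤ v < x ≤ w, which forces w < w — impossible.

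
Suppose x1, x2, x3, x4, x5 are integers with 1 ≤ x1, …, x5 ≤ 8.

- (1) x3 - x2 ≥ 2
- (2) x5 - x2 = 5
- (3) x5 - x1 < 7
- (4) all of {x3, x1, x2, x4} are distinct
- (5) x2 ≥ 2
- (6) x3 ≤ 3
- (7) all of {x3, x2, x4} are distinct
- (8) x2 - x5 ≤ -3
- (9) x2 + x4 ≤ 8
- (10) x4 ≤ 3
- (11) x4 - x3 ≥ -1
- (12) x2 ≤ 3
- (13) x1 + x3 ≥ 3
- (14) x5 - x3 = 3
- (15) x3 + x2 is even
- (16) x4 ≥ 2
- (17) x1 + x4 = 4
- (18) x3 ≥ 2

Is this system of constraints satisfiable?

Unsatisfiable

Constraints 5, 6, 10, 12, 16, and 18 confine each of x3, x2, x4 to the 2 values {2, 3}.
Constraint 7 requires all 3 of them to be distinct, but only 2 values are available — impossible by the pigeonhole principle.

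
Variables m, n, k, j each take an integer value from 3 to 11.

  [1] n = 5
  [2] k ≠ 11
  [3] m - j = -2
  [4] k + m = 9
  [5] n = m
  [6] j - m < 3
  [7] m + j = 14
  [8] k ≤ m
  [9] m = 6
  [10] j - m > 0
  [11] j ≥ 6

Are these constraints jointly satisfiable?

Unsatisfiable

Constraint 1 fixes n = 5 and constraint 9 fixes m = 6, but constraint 5 requires n = m. Since 5 ≠ 6, contradiction.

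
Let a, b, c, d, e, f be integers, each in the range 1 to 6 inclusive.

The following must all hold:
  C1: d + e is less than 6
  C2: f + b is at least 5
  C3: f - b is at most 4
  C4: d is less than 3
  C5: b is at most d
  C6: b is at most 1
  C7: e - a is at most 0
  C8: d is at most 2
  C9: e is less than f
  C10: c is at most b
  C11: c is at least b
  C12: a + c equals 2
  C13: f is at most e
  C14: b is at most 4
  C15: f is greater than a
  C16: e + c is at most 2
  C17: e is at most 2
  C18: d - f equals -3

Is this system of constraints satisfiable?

From constraints 13 and 17: f ≤ e ≤ 2. From constraints 5 and 8: b ≤ d ≤ 2. Hence f + b ≤ 4. But constraint 2 requires f + b ≥ 5, and 5 > 4. Contradiction.

Unsatisfiable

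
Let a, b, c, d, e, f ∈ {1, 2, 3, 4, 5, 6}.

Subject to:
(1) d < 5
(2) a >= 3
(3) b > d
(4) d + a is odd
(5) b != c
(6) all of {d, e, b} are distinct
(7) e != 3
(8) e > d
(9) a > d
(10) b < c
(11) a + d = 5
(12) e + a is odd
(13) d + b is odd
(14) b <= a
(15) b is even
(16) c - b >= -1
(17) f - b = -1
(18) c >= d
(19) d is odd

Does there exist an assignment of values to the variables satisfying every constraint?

Satisfiable

One satisfying assignment is a = 4, b = 2, c = 3, d = 1, e = 5, f = 1.
For the less obvious constraints — constraint 11: a + d = 5; constraint 16: c - b = 1; constraint 17: f - b = -1 — and the others hold by inspection.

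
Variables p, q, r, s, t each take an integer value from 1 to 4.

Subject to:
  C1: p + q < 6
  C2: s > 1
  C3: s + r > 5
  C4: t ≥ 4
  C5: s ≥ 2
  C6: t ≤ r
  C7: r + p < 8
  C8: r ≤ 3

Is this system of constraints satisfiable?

From constraints 4 and 6: r ≥ t and t ≥ 4, so r ≥ 4. From constraint 8: r ≤ 3. But 3 < 4, so no value of r works.

Unsatisfiable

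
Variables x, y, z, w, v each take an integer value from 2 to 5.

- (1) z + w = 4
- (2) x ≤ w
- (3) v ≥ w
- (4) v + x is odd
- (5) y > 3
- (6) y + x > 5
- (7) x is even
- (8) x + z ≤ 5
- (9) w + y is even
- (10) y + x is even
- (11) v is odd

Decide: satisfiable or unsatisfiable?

Satisfiable

Setting (x, y, z, w, v) = (2, 4, 2, 2, 3) satisfies everything: constraint 1: z + w = 4; constraint 6: y + x = 6, and the others follow.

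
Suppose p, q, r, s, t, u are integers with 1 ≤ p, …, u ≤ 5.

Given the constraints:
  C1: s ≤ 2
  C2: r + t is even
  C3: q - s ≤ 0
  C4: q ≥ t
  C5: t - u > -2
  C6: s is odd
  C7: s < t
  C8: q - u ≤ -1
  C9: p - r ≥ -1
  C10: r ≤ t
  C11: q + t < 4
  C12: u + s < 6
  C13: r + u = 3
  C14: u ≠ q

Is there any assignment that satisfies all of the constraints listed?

Unsatisfiable

Constraints 3, 4, and 7 give s < t, t ≤ q, q ≤ s. Chaining: s < t ≤ q ≤ s, which forces s < s — impossible.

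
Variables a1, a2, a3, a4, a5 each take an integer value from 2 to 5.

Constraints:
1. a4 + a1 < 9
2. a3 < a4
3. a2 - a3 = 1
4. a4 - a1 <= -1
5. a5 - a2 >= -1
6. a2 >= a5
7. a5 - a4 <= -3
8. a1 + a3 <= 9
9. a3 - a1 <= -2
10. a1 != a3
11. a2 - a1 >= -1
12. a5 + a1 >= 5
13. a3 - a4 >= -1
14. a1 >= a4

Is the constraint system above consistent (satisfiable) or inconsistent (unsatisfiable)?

Constraints 5, 7, 9, 11, and 13 give a5 − a2 ≥ -1, a2 − a1 ≥ -1, a1 − a3 ≥ 2, a3 − a4 ≥ -1, a4 − a5 ≥ 3.
Adding all 5 inequalities: the left sides telescope to 0, and the right sides sum to (-1) + (-1) + 2 + (-1) + 3 = 2. So 0 ≥ 2, which is false.

Unsatisfiable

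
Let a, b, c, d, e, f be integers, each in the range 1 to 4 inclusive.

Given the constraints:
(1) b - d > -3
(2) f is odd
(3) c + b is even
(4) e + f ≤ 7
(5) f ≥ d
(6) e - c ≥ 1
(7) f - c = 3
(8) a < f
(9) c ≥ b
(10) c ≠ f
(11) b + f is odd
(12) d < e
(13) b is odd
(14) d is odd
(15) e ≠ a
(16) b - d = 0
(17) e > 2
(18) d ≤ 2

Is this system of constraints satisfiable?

Unsatisfiable

Constraint 13 makes b odd and constraint 2 makes f odd, so b + f must be even. Constraint 11 says b + f is odd — contradiction.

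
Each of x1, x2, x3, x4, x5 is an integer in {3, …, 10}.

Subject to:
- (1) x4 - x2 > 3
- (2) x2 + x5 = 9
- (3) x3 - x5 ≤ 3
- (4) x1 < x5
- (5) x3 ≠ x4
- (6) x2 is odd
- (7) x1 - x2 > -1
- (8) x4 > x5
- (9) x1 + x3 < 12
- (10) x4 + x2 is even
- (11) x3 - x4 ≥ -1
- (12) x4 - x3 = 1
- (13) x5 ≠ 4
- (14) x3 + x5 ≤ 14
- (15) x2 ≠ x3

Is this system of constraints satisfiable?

Satisfiable

Try x1 = 4, x2 = 3, x3 = 6, x4 = 7, x5 = 6.
Check constraint 1: x4 - x2 = 4; constraint 2: x2 + x5 = 9; constraint 3: x3 - x5 = 0. The remaining constraints are straightforward to verify.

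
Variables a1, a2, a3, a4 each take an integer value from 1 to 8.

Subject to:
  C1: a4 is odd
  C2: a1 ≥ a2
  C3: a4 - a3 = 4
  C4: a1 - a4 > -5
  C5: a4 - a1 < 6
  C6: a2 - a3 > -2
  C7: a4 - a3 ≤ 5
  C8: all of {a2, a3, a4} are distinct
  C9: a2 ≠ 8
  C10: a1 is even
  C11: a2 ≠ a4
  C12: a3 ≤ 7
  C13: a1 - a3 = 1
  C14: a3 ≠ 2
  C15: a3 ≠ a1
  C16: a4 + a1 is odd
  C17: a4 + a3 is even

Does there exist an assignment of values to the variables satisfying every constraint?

Take a1 = 4, a2 = 2, a3 = 3, a4 = 7. Then constraint 3: a4 - a3 = 4; constraint 4: a1 - a4 = -3, and every other listed constraint is also met.

Satisfiable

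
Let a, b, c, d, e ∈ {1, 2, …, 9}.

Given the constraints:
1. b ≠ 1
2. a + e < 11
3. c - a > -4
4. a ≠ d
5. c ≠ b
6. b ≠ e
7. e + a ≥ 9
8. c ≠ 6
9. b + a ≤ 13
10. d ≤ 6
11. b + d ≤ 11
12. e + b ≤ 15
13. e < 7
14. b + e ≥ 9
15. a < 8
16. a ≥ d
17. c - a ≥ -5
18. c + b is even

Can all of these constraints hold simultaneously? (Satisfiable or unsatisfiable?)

Satisfiable

Setting (a, b, c, d, e) = (5, 7, 3, 1, 5) satisfies everything: constraint 2: a + e = 10; constraint 3: c - a = -2, and the others follow.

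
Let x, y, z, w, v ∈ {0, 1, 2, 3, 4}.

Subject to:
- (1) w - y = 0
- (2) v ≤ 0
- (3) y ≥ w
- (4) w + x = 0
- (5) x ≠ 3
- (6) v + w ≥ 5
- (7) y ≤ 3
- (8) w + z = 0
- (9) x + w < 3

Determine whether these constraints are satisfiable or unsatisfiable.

From constraint 2: v ≤ 0. From constraints 3 and 7: w ≤ y ≤ 3. Hence v + w ≤ 3. But constraint 6 requires v + w ≥ 5, and 5 > 3. Contradiction.

Unsatisfiable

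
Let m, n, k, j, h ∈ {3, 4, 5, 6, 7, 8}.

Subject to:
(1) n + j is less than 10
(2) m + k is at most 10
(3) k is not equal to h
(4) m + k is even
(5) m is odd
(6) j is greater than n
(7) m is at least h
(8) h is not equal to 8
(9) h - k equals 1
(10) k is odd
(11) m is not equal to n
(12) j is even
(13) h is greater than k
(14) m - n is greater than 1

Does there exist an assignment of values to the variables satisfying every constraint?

Satisfiable

One satisfying assignment is m = 5, n = 3, k = 3, j = 6, h = 4.
For the less obvious constraints — constraint 1: n + j = 9; constraint 2: m + k = 8; constraint 9: h - k = 1 — and the others hold by inspection.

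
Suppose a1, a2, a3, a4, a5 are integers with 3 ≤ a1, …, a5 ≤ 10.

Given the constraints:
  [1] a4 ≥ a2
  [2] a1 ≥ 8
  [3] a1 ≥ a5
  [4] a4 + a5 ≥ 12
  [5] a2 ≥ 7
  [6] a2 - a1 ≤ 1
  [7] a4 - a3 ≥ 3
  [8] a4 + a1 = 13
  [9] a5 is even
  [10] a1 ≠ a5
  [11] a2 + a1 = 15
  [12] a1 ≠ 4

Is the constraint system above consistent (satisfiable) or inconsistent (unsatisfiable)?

From constraints 1 and 5: a4 ≥ a2 ≥ 7. From constraint 2: a1 ≥ 8. Hence a4 + a1 ≥ 15. But constraint 8 requires a4 + a1 = 13, and 13 < 15. Contradiction.

Unsatisfiable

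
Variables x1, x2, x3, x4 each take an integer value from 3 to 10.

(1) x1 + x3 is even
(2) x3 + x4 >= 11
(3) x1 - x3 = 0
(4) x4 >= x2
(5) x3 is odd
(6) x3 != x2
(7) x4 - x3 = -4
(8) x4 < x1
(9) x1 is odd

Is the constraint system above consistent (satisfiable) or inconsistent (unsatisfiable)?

Setting (x1, x2, x3, x4) = (9, 4, 9, 5) satisfies everything: constraint 2: x3 + x4 = 14; constraint 3: x1 - x3 = 0, and the others follow.

Satisfiable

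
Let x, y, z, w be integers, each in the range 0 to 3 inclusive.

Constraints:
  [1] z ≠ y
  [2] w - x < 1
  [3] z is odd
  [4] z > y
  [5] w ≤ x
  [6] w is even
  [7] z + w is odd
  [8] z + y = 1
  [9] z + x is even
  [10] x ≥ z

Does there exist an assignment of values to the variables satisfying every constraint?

Take x = 3, y = 0, z = 1, w = 2. Then constraint 2: w - x = -1; constraint 3: z = 1 is odd; constraint 8: z + y = 1, and every other listed constraint is also met.

Satisfiable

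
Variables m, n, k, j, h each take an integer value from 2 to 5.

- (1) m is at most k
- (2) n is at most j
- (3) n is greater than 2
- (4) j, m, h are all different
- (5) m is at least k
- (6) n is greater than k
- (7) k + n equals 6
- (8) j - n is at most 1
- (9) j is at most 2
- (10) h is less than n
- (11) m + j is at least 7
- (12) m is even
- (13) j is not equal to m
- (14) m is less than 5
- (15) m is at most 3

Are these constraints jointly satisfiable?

From constraints 5 and 15: k ≤ m ≤ 3. From constraints 2 and 9: n ≤ j ≤ 2. Hence k + n ≤ 5. But constraint 7 requires k + n = 6, and 6 > 5. Contradiction.

Unsatisfiable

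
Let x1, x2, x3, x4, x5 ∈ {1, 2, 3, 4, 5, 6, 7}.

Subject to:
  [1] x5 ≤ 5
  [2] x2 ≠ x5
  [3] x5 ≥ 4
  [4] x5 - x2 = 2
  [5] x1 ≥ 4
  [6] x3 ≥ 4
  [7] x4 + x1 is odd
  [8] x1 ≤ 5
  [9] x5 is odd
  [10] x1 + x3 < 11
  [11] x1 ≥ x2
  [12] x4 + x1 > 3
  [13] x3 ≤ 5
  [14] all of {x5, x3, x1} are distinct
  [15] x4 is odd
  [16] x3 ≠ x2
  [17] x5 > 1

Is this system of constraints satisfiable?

Unsatisfiable

Constraints 1, 3, 5, 6, 8, and 13 confine each of x5, x3, x1 to the 2 values {4, 5}.
Constraint 14 requires all 3 of them to be distinct, but only 2 values are available — impossible by the pigeonhole principle.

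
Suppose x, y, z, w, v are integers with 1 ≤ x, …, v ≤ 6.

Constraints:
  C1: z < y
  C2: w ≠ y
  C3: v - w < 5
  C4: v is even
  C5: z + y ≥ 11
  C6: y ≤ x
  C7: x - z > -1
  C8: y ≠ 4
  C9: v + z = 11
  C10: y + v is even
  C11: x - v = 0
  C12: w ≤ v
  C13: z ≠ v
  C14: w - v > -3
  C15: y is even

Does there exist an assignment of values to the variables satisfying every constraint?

Setting (x, y, z, w, v) = (6, 6, 5, 4, 6) satisfies everything: constraint 3: v - w = 2; constraint 5: z + y = 11, and the others follow.

Satisfiable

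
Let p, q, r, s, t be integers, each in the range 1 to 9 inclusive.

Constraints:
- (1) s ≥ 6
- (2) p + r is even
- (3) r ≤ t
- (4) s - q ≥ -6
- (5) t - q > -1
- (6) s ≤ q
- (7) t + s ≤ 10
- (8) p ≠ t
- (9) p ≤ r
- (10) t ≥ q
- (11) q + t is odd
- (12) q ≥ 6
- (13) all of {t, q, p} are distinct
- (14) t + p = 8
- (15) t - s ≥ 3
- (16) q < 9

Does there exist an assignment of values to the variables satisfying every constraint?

Unsatisfiable

From constraints 10 and 12: t ≥ q ≥ 6. From constraint 1: s ≥ 6. Hence t + s ≥ 12. But constraint 7 requires t + s ≤ 10, and 10 < 12. Contradiction.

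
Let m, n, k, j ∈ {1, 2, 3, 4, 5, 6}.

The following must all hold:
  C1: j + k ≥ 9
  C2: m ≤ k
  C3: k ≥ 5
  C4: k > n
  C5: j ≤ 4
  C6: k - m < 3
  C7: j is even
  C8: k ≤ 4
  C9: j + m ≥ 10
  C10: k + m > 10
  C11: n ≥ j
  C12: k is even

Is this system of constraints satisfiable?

From constraint 5: j ≤ 4. From constraints 2 and 8: m ≤ k ≤ 4. Hence j + m ≤ 8. But constraint 9 requires j + m ≥ 10, and 10 > 8. Contradiction.

Unsatisfiable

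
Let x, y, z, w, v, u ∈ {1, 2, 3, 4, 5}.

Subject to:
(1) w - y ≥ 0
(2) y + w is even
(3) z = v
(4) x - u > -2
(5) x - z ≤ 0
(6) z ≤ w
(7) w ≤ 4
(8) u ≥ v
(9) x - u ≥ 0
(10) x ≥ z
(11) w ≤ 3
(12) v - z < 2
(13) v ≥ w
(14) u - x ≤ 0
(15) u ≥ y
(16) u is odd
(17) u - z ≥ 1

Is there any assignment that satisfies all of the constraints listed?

Unsatisfiable

Constraints 5, 14, and 17 give u − z ≥ 1, z − x ≥ 0, x − u ≥ 0.
Adding all 3 inequalities: the left sides telescope to 0, and the right sides sum to 1 + 0 + 0 = 1. So 0 ≥ 1, which is false.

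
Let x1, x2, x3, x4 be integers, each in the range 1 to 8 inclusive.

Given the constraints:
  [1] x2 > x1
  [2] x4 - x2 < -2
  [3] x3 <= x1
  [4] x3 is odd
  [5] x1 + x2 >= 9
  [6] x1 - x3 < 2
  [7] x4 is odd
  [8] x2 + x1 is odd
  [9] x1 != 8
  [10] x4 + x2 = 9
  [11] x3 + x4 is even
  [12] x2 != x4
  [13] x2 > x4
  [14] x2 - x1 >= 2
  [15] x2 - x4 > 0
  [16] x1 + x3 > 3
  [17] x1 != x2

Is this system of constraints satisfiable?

Satisfiable

Take x1 = 3, x2 = 6, x3 = 3, x4 = 3. Then constraint 2: x4 - x2 = -3; constraint 5: x1 + x2 = 9, and every other listed constraint is also met.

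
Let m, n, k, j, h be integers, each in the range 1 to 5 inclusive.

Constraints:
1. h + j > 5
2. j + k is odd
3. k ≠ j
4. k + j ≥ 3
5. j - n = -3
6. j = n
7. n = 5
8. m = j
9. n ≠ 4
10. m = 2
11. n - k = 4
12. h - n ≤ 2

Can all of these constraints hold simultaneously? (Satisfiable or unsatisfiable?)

Unsatisfiable

Constraint 10 fixes m = 2 and constraint 7 fixes n = 5. Constraints 6 and 8 give m = j = n, so m = n. But 2 ≠ 5 — contradiction.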